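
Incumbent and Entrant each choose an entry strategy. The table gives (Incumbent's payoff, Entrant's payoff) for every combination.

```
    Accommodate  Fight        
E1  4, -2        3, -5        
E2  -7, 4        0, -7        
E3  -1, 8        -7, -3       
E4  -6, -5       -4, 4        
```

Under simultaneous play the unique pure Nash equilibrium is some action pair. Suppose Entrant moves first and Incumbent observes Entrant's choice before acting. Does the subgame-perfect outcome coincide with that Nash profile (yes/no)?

Work backward from Incumbent's decision.
- Accommodate → Incumbent plays E1 (best of 4, -7, -1, -6); Entrant gets -2.
- Fight → Incumbent plays E1 (best of 3, 0, -7, -4); Entrant gets -5.
Entrant's induced payoffs are -2, -5, so Entrant commits to Accommodate. Subgame-perfect outcome: (E1, Accommodate) with payoffs (4, -2).
Under simultaneous play:
Incumbent's best replies: Accommodate→E1; Fight→E1.
Entrant's best replies: E1→Accommodate; E2→Accommodate; E3→Accommodate; E4→Fight.
Only (E1, Accommodate) has each player best-responding; Nash payoffs (4, -2).
Sequential outcome (E1, Accommodate) coincides with the Nash profile (E1, Accommodate).

yes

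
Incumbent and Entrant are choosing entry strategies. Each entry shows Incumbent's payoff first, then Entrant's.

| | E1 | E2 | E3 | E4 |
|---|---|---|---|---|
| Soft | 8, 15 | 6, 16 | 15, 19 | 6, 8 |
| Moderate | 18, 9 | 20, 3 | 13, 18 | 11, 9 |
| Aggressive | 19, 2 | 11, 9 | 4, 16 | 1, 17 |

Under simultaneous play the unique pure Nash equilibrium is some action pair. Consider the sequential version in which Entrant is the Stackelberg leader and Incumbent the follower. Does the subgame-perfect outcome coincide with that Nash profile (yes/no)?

yes

Work backward from Incumbent's decision.
- E1: Incumbent compares 8, 18, 19 and picks Aggressive; Entrant would get 2.
- E2: Incumbent compares 6, 20, 11 and picks Moderate; Entrant would get 3.
- E3: Incumbent compares 15, 13, 4 and picks Soft; Entrant would get 19.
- E4: Incumbent compares 6, 11, 1 and picks Moderate; Entrant would get 9.
Among 2, 3, 19, 9, the best is 19 at E3. Subgame-perfect outcome: (Soft, E3) with payoffs (15, 19).
Now find the simultaneous Nash equilibrium.
Incumbent's best replies: E1→Aggressive; E2→Moderate; E3→Soft; E4→Moderate.
Entrant's best replies: Soft→E3; Moderate→E3; Aggressive→E4.
The unique mutual best reply is (Soft, E3), giving (15, 19).
Sequential outcome (Soft, E3) coincides with the Nash profile (Soft, E3).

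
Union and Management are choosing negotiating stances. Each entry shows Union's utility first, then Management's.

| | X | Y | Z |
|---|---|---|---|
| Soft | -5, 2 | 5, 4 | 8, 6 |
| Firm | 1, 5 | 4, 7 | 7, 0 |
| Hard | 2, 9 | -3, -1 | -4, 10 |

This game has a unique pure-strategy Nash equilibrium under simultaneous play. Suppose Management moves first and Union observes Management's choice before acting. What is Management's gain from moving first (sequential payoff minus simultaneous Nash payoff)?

Union best-responds to each possible Management move:
- X: BR = Hard, leader payoff 9.
- Y: BR = Soft, leader payoff 4.
- Z: BR = Soft, leader payoff 6.
Management's induced payoffs are 9, 4, 6, so Management commits to X. Subgame-perfect outcome: (Hard, X) with payoffs (2, 9).
For the simultaneous game, intersect best replies.
Union's best replies: X→Hard; Y→Soft; Z→Soft.
Management's best replies: Soft→Z; Firm→Y; Hard→Z.
Only (Soft, Z) has each player best-responding; Nash payoffs (8, 6).
Management's commitment gain: 9 − 6 = 3.

3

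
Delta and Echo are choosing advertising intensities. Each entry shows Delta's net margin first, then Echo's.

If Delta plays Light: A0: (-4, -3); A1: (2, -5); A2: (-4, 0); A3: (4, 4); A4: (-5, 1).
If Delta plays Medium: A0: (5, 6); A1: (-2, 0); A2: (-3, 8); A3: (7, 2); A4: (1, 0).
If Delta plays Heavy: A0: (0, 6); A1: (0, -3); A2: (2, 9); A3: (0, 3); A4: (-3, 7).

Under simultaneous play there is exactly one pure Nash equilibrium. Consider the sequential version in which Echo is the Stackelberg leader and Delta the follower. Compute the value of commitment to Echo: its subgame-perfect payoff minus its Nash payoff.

0

Solve by backward induction (Echo leads).
- A0: BR = Medium, leader payoff 6.
- A1: BR = Light, leader payoff -5.
- A2: BR = Heavy, leader payoff 9.
- A3: BR = Medium, leader payoff 2.
- A4: BR = Medium, leader payoff 0.
Echo's induced payoffs are 6, -5, 9, 2, 0, so Echo commits to A2. Subgame-perfect outcome: (Heavy, A2) with payoffs (2, 9).
Under simultaneous play:
Delta's best replies: A0→Medium; A1→Light; A2→Heavy; A3→Medium; A4→Medium.
Echo's best replies: Light→A3; Medium→A2; Heavy→A2.
The unique mutual best reply is (Heavy, A2), giving (2, 9).
Echo's commitment gain: 9 − 9 = 0.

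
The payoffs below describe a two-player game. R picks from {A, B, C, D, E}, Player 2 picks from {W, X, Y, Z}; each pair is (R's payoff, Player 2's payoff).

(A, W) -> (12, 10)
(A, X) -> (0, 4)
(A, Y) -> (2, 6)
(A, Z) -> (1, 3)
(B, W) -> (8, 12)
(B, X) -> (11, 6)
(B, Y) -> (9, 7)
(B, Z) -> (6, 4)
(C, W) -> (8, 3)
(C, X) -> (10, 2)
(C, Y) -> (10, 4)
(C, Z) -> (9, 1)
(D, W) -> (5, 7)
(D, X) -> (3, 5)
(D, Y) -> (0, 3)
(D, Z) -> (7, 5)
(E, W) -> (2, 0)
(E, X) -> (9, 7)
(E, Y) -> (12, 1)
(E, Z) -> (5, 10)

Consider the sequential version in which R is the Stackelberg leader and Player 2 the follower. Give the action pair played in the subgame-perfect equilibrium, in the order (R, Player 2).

Backward induction with R moving first.
- A → Player 2 plays W (best of 10, 4, 6, 3); R gets 12.
- B → Player 2 plays W (best of 12, 6, 7, 4); R gets 8.
- C → Player 2 plays Y (best of 3, 2, 4, 1); R gets 10.
- D → Player 2 plays W (best of 7, 5, 3, 5); R gets 5.
- E → Player 2 plays Z (best of 0, 7, 1, 10); R gets 5.
R's induced payoffs are 12, 8, 10, 5, 5, so R commits to A. Subgame-perfect outcome: (A, W) with payoffs (12, 10).

(A, W)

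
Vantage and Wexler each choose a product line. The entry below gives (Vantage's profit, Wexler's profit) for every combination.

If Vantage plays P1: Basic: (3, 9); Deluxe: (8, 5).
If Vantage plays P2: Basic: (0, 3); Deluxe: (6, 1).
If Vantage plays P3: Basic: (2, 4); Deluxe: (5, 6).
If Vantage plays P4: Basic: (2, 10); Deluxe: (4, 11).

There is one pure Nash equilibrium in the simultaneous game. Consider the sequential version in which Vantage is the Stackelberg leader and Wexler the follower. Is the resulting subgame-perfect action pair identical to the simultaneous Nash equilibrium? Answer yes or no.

no

Solve by backward induction (Vantage leads).
- P1: BR = Basic, leader payoff 3.
- P2: BR = Basic, leader payoff 0.
- P3: BR = Deluxe, leader payoff 5.
- P4: BR = Deluxe, leader payoff 4.
Maximizing over 3, 0, 5, 4, Vantage chooses P3. Subgame-perfect outcome: (P3, Deluxe) with payoffs (5, 6).
Under simultaneous play:
Vantage's best replies: Basic→P1; Deluxe→P1.
Wexler's best replies: P1→Basic; P2→Basic; P3→Deluxe; P4→Deluxe.
Only (P1, Basic) has each player best-responding; Nash payoffs (3, 9).
Sequential outcome (P3, Deluxe) differs from the Nash profile (P1, Basic).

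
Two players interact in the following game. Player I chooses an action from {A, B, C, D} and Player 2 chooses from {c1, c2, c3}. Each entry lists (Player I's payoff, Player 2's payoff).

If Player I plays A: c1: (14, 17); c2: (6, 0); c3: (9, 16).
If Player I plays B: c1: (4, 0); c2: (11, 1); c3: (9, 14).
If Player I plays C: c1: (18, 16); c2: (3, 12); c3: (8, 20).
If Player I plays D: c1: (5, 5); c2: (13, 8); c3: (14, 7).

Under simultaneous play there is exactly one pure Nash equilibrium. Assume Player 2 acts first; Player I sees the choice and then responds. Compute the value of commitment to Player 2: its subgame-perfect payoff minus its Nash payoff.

8

Backward induction with Player 2 moving first.
- c1: BR = C, leader payoff 16.
- c2: BR = D, leader payoff 8.
- c3: BR = D, leader payoff 7.
Maximizing over 16, 8, 7, Player 2 chooses c1. Subgame-perfect outcome: (C, c1) with payoffs (18, 16).
Under simultaneous play:
Player I's best replies: c1→C; c2→D; c3→D.
Player 2's best replies: A→c1; B→c3; C→c3; D→c2.
The unique mutual best reply is (D, c2), giving (13, 8).
Player 2's commitment gain: 16 − 8 = 8.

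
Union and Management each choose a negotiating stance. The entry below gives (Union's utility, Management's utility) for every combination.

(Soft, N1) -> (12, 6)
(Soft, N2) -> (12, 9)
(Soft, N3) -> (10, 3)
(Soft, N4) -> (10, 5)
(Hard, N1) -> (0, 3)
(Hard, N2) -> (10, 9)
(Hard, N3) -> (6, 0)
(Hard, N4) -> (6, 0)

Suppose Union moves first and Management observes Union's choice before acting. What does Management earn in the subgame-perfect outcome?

9

Solve by backward induction (Union leads).
- Soft: BR = N2, leader payoff 12.
- Hard: BR = N2, leader payoff 10.
Maximizing over 12, 10, Union chooses Soft. Subgame-perfect outcome: (Soft, N2) with payoffs (12, 9).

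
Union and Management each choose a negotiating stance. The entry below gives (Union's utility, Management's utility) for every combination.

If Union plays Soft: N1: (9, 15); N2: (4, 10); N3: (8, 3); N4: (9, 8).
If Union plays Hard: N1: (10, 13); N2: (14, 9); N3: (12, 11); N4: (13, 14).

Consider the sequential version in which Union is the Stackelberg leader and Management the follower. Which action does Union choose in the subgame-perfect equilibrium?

Hard

Management best-responds to each possible Union move:
- Soft: Management compares 15, 10, 3, 8 and picks N1; Union would get 9.
- Hard: Management compares 13, 9, 11, 14 and picks N4; Union would get 13.
Maximizing over 9, 13, Union chooses Hard. Subgame-perfect outcome: (Hard, N4) with payoffs (13, 14).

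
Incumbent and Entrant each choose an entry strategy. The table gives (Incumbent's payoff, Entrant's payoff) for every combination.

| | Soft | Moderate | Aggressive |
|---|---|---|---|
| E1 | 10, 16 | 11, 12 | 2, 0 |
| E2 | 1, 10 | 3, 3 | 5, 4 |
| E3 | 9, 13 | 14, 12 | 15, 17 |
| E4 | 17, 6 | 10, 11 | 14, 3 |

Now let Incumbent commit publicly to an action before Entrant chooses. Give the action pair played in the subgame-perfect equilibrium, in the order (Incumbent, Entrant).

(E3, Aggressive)

Entrant best-responds to each possible Incumbent move:
- E1: Entrant compares 16, 12, 0 and picks Soft; Incumbent would get 10.
- E2: Entrant compares 10, 3, 4 and picks Soft; Incumbent would get 1.
- E3: Entrant compares 13, 12, 17 and picks Aggressive; Incumbent would get 15.
- E4: Entrant compares 6, 11, 3 and picks Moderate; Incumbent would get 10.
Maximizing over 10, 1, 15, 10, Incumbent chooses E3. Subgame-perfect outcome: (E3, Aggressive) with payoffs (15, 17).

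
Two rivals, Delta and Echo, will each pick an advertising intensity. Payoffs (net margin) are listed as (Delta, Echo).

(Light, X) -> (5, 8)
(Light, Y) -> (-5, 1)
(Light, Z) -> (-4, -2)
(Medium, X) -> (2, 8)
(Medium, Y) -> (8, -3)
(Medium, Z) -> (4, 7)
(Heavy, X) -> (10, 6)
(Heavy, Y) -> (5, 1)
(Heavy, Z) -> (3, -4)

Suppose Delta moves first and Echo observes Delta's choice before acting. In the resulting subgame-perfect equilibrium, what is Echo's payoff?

Solve by backward induction (Delta leads).
- Light: Echo compares 8, 1, -2 and picks X; Delta would get 5.
- Medium: Echo compares 8, -3, 7 and picks X; Delta would get 2.
- Heavy: Echo compares 6, 1, -4 and picks X; Delta would get 10.
Delta's induced payoffs are 5, 2, 10, so Delta commits to Heavy. Subgame-perfect outcome: (Heavy, X) with payoffs (10, 6).

6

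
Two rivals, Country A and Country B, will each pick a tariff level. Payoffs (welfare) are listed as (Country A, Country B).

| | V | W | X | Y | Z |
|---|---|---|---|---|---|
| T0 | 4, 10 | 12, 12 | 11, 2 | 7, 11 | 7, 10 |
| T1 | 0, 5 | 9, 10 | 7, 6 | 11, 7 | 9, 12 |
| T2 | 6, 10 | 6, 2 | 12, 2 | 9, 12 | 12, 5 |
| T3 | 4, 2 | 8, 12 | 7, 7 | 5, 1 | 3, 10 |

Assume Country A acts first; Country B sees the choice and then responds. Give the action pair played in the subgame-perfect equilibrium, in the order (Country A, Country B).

Solve by backward induction (Country A leads).
- T0: Country B compares 10, 12, 2, 11, 10 and picks W; Country A would get 12.
- T1: Country B compares 5, 10, 6, 7, 12 and picks Z; Country A would get 9.
- T2: Country B compares 10, 2, 2, 12, 5 and picks Y; Country A would get 9.
- T3: Country B compares 2, 12, 7, 1, 10 and picks W; Country A would get 8.
Maximizing over 12, 9, 9, 8, Country A chooses T0. Subgame-perfect outcome: (T0, W) with payoffs (12, 12).

(T0, W)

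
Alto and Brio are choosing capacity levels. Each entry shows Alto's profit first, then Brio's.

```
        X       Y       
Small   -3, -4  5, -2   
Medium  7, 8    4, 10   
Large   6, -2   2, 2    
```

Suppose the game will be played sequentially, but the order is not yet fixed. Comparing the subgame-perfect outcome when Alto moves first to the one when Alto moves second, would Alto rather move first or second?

If Alto leads: Brio's best replies are Small→Y, Medium→Y, Large→Y; Alto's induced payoffs 5, 4, 2; outcome (Small, Y), payoffs (5, -2).
If Brio leads: Alto's best replies are X→Medium, Y→Small; Brio's induced payoffs 8, -2; outcome (Medium, X), payoffs (7, 8).
Alto gets 5 moving first and 7 moving second, so Alto prefers to move second.

second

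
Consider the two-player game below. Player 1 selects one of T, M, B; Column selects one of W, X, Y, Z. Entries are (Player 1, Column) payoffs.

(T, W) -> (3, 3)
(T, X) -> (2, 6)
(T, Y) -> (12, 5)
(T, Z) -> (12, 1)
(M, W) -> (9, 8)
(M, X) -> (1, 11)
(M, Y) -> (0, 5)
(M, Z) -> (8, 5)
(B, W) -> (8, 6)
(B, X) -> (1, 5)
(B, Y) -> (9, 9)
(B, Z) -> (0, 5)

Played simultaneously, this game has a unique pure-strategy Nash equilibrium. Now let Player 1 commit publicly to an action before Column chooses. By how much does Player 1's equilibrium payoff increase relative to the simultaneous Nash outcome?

7

Backward induction with Player 1 moving first.
- T: Column compares 3, 6, 5, 1 and picks X; Player 1 would get 2.
- M: Column compares 8, 11, 5, 5 and picks X; Player 1 would get 1.
- B: Column compares 6, 5, 9, 5 and picks Y; Player 1 would get 9.
Maximizing over 2, 1, 9, Player 1 chooses B. Subgame-perfect outcome: (B, Y) with payoffs (9, 9).
Now find the simultaneous Nash equilibrium.
Player 1's best replies: W→M; X→T; Y→T; Z→T.
Column's best replies: T→X; M→X; B→Y.
Only (T, X) has each player best-responding; Nash payoffs (2, 6).
Player 1's commitment gain: 9 − 2 = 7.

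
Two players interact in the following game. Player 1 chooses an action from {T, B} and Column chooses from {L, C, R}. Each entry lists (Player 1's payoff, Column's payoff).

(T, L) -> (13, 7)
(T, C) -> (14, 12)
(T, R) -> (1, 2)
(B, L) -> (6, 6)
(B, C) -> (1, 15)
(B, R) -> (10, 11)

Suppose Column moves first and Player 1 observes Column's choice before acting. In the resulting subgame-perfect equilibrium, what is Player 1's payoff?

Solve by backward induction (Column leads).
- L: Player 1 compares 13, 6 and picks T; Column would get 7.
- C: Player 1 compares 14, 1 and picks T; Column would get 12.
- R: Player 1 compares 1, 10 and picks B; Column would get 11.
Among 7, 12, 11, the best is 12 at C. Subgame-perfect outcome: (T, C) with payoffs (14, 12).

14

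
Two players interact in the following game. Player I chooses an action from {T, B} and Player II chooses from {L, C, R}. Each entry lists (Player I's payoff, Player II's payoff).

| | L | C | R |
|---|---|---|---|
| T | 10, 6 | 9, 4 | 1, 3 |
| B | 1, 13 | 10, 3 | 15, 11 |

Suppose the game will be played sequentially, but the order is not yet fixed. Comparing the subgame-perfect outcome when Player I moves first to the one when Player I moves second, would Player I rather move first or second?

second

If Player I leads: Player II's best replies are T→L, B→L; Player I's induced payoffs 10, 1; outcome (T, L), payoffs (10, 6).
If Player II leads: Player I's best replies are L→T, C→B, R→B; Player II's induced payoffs 6, 3, 11; outcome (B, R), payoffs (15, 11).
Player I gets 10 moving first and 15 moving second, so Player I prefers to move second.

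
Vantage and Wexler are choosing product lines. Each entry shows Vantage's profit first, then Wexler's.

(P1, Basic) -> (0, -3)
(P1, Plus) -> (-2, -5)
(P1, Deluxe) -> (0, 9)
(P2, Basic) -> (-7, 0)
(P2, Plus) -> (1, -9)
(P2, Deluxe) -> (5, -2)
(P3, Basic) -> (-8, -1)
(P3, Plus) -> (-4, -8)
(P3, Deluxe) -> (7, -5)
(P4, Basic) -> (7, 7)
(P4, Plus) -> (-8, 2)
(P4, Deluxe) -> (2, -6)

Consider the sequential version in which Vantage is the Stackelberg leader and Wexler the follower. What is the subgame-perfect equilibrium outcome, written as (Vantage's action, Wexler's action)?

(P4, Basic)

Wexler best-responds to each possible Vantage move:
- P1: Wexler compares -3, -5, 9 and picks Deluxe; Vantage would get 0.
- P2: Wexler compares 0, -9, -2 and picks Basic; Vantage would get -7.
- P3: Wexler compares -1, -8, -5 and picks Basic; Vantage would get -8.
- P4: Wexler compares 7, 2, -6 and picks Basic; Vantage would get 7.
Among 0, -7, -8, 7, the best is 7 at P4. Subgame-perfect outcome: (P4, Basic) with payoffs (7, 7).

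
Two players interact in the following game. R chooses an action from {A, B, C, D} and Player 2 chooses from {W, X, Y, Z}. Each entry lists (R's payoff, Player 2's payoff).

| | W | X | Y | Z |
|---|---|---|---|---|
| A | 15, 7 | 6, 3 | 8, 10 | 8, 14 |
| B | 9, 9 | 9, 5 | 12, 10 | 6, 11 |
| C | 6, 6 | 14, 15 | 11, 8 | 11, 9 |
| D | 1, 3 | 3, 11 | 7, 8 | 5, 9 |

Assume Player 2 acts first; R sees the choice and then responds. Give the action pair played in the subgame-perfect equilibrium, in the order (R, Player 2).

R best-responds to each possible Player 2 move:
- W → R plays A (best of 15, 9, 6, 1); Player 2 gets 7.
- X → R plays C (best of 6, 9, 14, 3); Player 2 gets 15.
- Y → R plays B (best of 8, 12, 11, 7); Player 2 gets 10.
- Z → R plays C (best of 8, 6, 11, 5); Player 2 gets 9.
Player 2's induced payoffs are 7, 15, 10, 9, so Player 2 commits to X. Subgame-perfect outcome: (C, X) with payoffs (14, 15).

(C, X)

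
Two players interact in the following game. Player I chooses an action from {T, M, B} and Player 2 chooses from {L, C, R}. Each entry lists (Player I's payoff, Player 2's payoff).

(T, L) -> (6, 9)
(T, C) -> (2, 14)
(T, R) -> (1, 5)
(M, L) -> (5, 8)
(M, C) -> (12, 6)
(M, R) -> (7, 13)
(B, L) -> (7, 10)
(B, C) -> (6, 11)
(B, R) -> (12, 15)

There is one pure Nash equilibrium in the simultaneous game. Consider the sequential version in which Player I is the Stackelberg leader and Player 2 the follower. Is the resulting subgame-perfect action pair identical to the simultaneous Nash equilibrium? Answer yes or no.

yes

Solve by backward induction (Player I leads).
- T: Player 2 compares 9, 14, 5 and picks C; Player I would get 2.
- M: Player 2 compares 8, 6, 13 and picks R; Player I would get 7.
- B: Player 2 compares 10, 11, 15 and picks R; Player I would get 12.
Maximizing over 2, 7, 12, Player I chooses B. Subgame-perfect outcome: (B, R) with payoffs (12, 15).
For the simultaneous game, intersect best replies.
Player I's best replies: L→B; C→M; R→B.
Player 2's best replies: T→C; M→R; B→R.
Only (B, R) has each player best-responding; Nash payoffs (12, 15).
Sequential outcome (B, R) coincides with the Nash profile (B, R).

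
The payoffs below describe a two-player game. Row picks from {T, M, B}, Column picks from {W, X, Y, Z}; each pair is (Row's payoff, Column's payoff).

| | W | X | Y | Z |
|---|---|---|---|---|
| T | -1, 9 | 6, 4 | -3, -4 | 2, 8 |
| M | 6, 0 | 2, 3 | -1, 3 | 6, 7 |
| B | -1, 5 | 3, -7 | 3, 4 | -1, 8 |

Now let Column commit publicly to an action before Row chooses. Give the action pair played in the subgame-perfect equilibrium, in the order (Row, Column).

Backward induction with Column moving first.
- W: BR = M, leader payoff 0.
- X: BR = T, leader payoff 4.
- Y: BR = B, leader payoff 4.
- Z: BR = M, leader payoff 7.
Maximizing over 0, 4, 4, 7, Column chooses Z. Subgame-perfect outcome: (M, Z) with payoffs (6, 7).

(M, Z)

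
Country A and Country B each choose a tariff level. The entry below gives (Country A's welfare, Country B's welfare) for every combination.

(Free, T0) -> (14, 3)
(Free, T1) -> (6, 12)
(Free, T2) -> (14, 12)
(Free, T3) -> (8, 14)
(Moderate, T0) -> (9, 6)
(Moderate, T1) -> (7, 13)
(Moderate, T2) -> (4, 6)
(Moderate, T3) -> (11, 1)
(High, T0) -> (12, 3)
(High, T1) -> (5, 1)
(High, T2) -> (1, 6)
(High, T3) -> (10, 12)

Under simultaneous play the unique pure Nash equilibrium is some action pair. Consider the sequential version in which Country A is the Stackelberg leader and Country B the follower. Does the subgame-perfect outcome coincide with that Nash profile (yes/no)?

no

Work backward from Country B's decision.
- Free → Country B plays T3 (best of 3, 12, 12, 14); Country A gets 8.
- Moderate → Country B plays T1 (best of 6, 13, 6, 1); Country A gets 7.
- High → Country B plays T3 (best of 3, 1, 6, 12); Country A gets 10.
Maximizing over 8, 7, 10, Country A chooses High. Subgame-perfect outcome: (High, T3) with payoffs (10, 12).
For the simultaneous game, intersect best replies.
Country A's best replies: T0→Free; T1→Moderate; T2→Free; T3→Moderate.
Country B's best replies: Free→T3; Moderate→T1; High→T3.
Only (Moderate, T1) has each player best-responding; Nash payoffs (7, 13).
Sequential outcome (High, T3) differs from the Nash profile (Moderate, T1).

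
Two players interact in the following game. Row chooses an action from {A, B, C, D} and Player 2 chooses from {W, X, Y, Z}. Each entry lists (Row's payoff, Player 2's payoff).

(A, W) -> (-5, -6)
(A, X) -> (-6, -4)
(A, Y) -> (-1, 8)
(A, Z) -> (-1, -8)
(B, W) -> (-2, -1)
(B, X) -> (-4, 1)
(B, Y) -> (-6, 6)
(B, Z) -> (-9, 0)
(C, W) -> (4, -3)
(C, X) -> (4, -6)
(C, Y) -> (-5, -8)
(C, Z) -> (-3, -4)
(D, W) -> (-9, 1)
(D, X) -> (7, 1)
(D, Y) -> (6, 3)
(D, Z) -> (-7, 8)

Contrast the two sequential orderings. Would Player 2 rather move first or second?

If Row leads: Player 2's best replies are A→Y, B→Y, C→W, D→Z; Row's induced payoffs -1, -6, 4, -7; outcome (C, W), payoffs (4, -3).
If Player 2 leads: Row's best replies are W→C, X→D, Y→D, Z→A; Player 2's induced payoffs -3, 1, 3, -8; outcome (D, Y), payoffs (6, 3).
Player 2 gets 3 moving first and -3 moving second, so Player 2 prefers to move first.

first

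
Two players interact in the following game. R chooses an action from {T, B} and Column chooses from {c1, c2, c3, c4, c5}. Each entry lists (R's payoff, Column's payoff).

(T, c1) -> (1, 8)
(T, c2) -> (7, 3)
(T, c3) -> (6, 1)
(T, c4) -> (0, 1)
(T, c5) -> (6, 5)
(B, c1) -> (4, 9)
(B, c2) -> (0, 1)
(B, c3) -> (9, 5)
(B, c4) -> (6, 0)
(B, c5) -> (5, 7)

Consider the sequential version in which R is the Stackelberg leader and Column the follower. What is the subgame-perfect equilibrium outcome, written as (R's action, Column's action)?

Solve by backward induction (R leads).
- T: Column compares 8, 3, 1, 1, 5 and picks c1; R would get 1.
- B: Column compares 9, 1, 5, 0, 7 and picks c1; R would get 4.
R's induced payoffs are 1, 4, so R commits to B. Subgame-perfect outcome: (B, c1) with payoffs (4, 9).

(B, c1)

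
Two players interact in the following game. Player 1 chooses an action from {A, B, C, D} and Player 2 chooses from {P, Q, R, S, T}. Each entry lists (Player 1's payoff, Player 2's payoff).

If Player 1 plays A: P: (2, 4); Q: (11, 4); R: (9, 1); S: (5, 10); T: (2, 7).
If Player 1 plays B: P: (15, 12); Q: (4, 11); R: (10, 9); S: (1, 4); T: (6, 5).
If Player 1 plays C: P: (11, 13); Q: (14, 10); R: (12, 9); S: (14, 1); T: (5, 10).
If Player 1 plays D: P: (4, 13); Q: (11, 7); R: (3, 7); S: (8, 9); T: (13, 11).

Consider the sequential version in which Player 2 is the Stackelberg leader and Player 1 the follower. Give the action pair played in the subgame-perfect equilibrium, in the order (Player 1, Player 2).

(B, P)

Player 1 best-responds to each possible Player 2 move:
- P → Player 1 plays B (best of 2, 15, 11, 4); Player 2 gets 12.
- Q → Player 1 plays C (best of 11, 4, 14, 11); Player 2 gets 10.
- R → Player 1 plays C (best of 9, 10, 12, 3); Player 2 gets 9.
- S → Player 1 plays C (best of 5, 1, 14, 8); Player 2 gets 1.
- T → Player 1 plays D (best of 2, 6, 5, 13); Player 2 gets 11.
Maximizing over 12, 10, 9, 1, 11, Player 2 chooses P. Subgame-perfect outcome: (B, P) with payoffs (15, 12).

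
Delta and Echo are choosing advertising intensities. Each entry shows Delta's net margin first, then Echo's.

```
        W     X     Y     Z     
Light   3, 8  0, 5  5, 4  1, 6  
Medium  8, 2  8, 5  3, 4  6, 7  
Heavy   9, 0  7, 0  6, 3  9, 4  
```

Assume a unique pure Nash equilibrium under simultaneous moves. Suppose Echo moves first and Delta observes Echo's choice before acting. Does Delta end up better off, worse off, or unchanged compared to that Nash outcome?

worse off

Backward induction with Echo moving first.
- W: BR = Heavy, leader payoff 0.
- X: BR = Medium, leader payoff 5.
- Y: BR = Heavy, leader payoff 3.
- Z: BR = Heavy, leader payoff 4.
Maximizing over 0, 5, 3, 4, Echo chooses X. Subgame-perfect outcome: (Medium, X) with payoffs (8, 5).
For the simultaneous game, intersect best replies.
Delta's best replies: W→Heavy; X→Medium; Y→Heavy; Z→Heavy.
Echo's best replies: Light→W; Medium→Z; Heavy→Z.
The unique mutual best reply is (Heavy, Z), giving (9, 4).
Delta earns 8 sequentially versus 9 at the Nash outcome: worse off.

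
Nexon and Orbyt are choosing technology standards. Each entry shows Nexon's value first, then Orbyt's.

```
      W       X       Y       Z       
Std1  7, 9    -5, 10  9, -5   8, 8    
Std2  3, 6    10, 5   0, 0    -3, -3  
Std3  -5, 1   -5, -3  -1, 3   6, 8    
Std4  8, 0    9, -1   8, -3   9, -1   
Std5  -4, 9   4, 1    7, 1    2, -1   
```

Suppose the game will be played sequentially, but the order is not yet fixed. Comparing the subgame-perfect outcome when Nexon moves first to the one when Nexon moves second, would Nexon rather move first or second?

If Nexon leads: Orbyt's best replies are Std1→X, Std2→W, Std3→Z, Std4→W, Std5→W; Nexon's induced payoffs -5, 3, 6, 8, -4; outcome (Std4, W), payoffs (8, 0).
If Orbyt leads: Nexon's best replies are W→Std4, X→Std2, Y→Std1, Z→Std4; Orbyt's induced payoffs 0, 5, -5, -1; outcome (Std2, X), payoffs (10, 5).
Nexon gets 8 moving first and 10 moving second, so Nexon prefers to move second.

second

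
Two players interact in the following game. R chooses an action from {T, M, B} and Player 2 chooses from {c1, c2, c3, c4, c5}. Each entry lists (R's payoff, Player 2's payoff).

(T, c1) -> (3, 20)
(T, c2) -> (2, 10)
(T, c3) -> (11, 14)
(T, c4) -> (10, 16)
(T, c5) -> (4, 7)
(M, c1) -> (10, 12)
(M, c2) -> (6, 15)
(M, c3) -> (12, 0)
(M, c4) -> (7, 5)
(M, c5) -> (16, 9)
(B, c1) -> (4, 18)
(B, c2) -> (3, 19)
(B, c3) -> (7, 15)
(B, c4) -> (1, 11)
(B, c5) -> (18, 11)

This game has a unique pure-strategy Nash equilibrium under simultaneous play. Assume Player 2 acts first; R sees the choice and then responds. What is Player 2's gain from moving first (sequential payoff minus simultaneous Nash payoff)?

1

R best-responds to each possible Player 2 move:
- c1: BR = M, leader payoff 12.
- c2: BR = M, leader payoff 15.
- c3: BR = M, leader payoff 0.
- c4: BR = T, leader payoff 16.
- c5: BR = B, leader payoff 11.
Among 12, 15, 0, 16, 11, the best is 16 at c4. Subgame-perfect outcome: (T, c4) with payoffs (10, 16).
Under simultaneous play:
R's best replies: c1→M; c2→M; c3→M; c4→T; c5→B.
Player 2's best replies: T→c1; M→c2; B→c2.
The unique mutual best reply is (M, c2), giving (6, 15).
Player 2's commitment gain: 16 − 15 = 1.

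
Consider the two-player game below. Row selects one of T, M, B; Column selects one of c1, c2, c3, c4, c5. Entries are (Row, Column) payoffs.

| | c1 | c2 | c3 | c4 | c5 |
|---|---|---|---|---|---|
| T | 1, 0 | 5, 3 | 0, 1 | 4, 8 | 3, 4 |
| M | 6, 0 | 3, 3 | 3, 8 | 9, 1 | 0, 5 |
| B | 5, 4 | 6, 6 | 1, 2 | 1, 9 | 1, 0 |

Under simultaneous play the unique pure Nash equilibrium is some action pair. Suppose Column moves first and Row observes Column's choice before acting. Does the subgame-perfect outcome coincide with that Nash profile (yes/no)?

Solve by backward induction (Column leads).
- c1: Row compares 1, 6, 5 and picks M; Column would get 0.
- c2: Row compares 5, 3, 6 and picks B; Column would get 6.
- c3: Row compares 0, 3, 1 and picks M; Column would get 8.
- c4: Row compares 4, 9, 1 and picks M; Column would get 1.
- c5: Row compares 3, 0, 1 and picks T; Column would get 4.
Maximizing over 0, 6, 8, 1, 4, Column chooses c3. Subgame-perfect outcome: (M, c3) with payoffs (3, 8).
For the simultaneous game, intersect best replies.
Row's best replies: c1→M; c2→B; c3→M; c4→M; c5→T.
Column's best replies: T→c4; M→c3; B→c4.
Only (M, c3) has each player best-responding; Nash payoffs (3, 8).
Sequential outcome (M, c3) coincides with the Nash profile (M, c3).

yes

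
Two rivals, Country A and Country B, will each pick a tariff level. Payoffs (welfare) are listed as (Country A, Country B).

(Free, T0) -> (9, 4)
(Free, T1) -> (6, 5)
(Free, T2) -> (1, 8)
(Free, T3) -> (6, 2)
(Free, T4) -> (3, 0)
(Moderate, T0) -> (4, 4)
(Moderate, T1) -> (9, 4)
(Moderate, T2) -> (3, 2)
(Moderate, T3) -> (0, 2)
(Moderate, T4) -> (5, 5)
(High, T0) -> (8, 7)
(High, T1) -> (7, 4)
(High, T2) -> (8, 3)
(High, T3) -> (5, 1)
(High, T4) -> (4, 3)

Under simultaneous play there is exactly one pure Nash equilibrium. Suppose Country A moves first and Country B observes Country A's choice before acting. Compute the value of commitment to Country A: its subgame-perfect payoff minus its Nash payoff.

3

Solve by backward induction (Country A leads).
- Free: BR = T2, leader payoff 1.
- Moderate: BR = T4, leader payoff 5.
- High: BR = T0, leader payoff 8.
Country A's induced payoffs are 1, 5, 8, so Country A commits to High. Subgame-perfect outcome: (High, T0) with payoffs (8, 7).
Now find the simultaneous Nash equilibrium.
Country A's best replies: T0→Free; T1→Moderate; T2→High; T3→Free; T4→Moderate.
Country B's best replies: Free→T2; Moderate→T4; High→T0.
The unique mutual best reply is (Moderate, T4), giving (5, 5).
Country A's commitment gain: 8 − 5 = 3.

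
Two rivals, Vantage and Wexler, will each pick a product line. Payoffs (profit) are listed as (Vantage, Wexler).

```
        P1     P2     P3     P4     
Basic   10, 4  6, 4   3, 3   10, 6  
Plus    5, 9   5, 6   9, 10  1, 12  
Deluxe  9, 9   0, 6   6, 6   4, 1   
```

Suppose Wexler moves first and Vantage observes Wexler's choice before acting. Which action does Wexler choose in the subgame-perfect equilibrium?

P3

Solve by backward induction (Wexler leads).
- P1 → Vantage plays Basic (best of 10, 5, 9); Wexler gets 4.
- P2 → Vantage plays Basic (best of 6, 5, 0); Wexler gets 4.
- P3 → Vantage plays Plus (best of 3, 9, 6); Wexler gets 10.
- P4 → Vantage plays Basic (best of 10, 1, 4); Wexler gets 6.
Among 4, 4, 10, 6, the best is 10 at P3. Subgame-perfect outcome: (Plus, P3) with payoffs (9, 10).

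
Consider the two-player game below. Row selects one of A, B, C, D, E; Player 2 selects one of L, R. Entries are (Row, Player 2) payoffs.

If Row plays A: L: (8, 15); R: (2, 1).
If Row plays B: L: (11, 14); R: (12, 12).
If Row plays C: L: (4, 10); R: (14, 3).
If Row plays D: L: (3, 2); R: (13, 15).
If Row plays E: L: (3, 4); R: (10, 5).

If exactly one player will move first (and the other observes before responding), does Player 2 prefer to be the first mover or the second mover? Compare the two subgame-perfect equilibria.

second

If Row leads: Player 2's best replies are A→L, B→L, C→L, D→R, E→R; Row's induced payoffs 8, 11, 4, 13, 10; outcome (D, R), payoffs (13, 15).
If Player 2 leads: Row's best replies are L→B, R→C; Player 2's induced payoffs 14, 3; outcome (B, L), payoffs (11, 14).
Player 2 gets 14 moving first and 15 moving second, so Player 2 prefers to move second.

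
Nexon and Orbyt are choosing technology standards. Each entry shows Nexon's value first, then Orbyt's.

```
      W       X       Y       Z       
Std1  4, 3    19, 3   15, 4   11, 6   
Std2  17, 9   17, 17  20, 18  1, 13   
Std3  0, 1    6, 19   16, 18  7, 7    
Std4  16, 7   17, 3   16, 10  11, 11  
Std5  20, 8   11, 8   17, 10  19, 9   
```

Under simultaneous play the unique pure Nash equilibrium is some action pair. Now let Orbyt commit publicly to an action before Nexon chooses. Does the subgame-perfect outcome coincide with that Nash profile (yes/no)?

yes

Solve by backward induction (Orbyt leads).
- W: BR = Std5, leader payoff 8.
- X: BR = Std1, leader payoff 3.
- Y: BR = Std2, leader payoff 18.
- Z: BR = Std5, leader payoff 9.
Maximizing over 8, 3, 18, 9, Orbyt chooses Y. Subgame-perfect outcome: (Std2, Y) with payoffs (20, 18).
For the simultaneous game, intersect best replies.
Nexon's best replies: W→Std5; X→Std1; Y→Std2; Z→Std5.
Orbyt's best replies: Std1→Z; Std2→Y; Std3→X; Std4→Z; Std5→Y.
The unique mutual best reply is (Std2, Y), giving (20, 18).
Sequential outcome (Std2, Y) coincides with the Nash profile (Std2, Y).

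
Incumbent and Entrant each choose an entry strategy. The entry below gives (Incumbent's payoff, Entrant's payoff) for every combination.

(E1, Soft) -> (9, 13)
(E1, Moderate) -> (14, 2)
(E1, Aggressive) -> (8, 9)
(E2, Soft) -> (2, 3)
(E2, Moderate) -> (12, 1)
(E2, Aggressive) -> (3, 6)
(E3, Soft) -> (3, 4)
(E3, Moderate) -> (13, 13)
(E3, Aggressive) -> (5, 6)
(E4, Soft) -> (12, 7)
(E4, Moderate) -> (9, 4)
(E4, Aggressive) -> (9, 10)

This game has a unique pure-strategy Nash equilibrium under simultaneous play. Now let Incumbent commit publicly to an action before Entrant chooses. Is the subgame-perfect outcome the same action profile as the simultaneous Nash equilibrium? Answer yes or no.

no

Solve by backward induction (Incumbent leads).
- E1 → Entrant plays Soft (best of 13, 2, 9); Incumbent gets 9.
- E2 → Entrant plays Aggressive (best of 3, 1, 6); Incumbent gets 3.
- E3 → Entrant plays Moderate (best of 4, 13, 6); Incumbent gets 13.
- E4 → Entrant plays Aggressive (best of 7, 4, 10); Incumbent gets 9.
Among 9, 3, 13, 9, the best is 13 at E3. Subgame-perfect outcome: (E3, Moderate) with payoffs (13, 13).
For the simultaneous game, intersect best replies.
Incumbent's best replies: Soft→E4; Moderate→E1; Aggressive→E4.
Entrant's best replies: E1→Soft; E2→Aggressive; E3→Moderate; E4→Aggressive.
Only (E4, Aggressive) has each player best-responding; Nash payoffs (9, 10).
Sequential outcome (E3, Moderate) differs from the Nash profile (E4, Aggressive).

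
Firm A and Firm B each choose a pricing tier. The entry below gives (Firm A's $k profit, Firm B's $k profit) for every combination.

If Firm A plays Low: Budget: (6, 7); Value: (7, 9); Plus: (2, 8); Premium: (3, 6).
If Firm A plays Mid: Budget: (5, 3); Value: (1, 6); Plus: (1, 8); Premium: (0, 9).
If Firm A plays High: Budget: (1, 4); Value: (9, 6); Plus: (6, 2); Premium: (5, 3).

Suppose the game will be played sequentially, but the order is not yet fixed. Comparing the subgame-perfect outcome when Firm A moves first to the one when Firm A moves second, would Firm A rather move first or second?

first

If Firm A leads: Firm B's best replies are Low→Value, Mid→Premium, High→Value; Firm A's induced payoffs 7, 0, 9; outcome (High, Value), payoffs (9, 6).
If Firm B leads: Firm A's best replies are Budget→Low, Value→High, Plus→High, Premium→High; Firm B's induced payoffs 7, 6, 2, 3; outcome (Low, Budget), payoffs (6, 7).
Firm A gets 9 moving first and 6 moving second, so Firm A prefers to move first.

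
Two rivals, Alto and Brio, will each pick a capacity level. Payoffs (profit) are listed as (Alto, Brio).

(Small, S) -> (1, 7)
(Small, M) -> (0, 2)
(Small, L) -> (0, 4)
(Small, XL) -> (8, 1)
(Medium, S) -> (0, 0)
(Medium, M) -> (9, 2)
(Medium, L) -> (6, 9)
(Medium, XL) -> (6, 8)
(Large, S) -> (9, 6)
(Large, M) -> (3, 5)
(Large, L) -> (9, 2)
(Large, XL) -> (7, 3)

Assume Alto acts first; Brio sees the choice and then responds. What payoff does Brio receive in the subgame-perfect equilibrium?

Backward induction with Alto moving first.
- Small → Brio plays S (best of 7, 2, 4, 1); Alto gets 1.
- Medium → Brio plays L (best of 0, 2, 9, 8); Alto gets 6.
- Large → Brio plays S (best of 6, 5, 2, 3); Alto gets 9.
Alto's induced payoffs are 1, 6, 9, so Alto commits to Large. Subgame-perfect outcome: (Large, S) with payoffs (9, 6).

6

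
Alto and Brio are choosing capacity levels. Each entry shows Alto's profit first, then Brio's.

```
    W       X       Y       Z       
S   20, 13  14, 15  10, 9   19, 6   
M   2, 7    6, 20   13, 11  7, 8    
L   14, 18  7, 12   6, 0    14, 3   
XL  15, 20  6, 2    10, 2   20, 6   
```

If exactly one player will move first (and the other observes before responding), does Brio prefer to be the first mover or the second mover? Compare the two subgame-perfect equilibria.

second

If Alto leads: Brio's best replies are S→X, M→X, L→W, XL→W; Alto's induced payoffs 14, 6, 14, 15; outcome (XL, W), payoffs (15, 20).
If Brio leads: Alto's best replies are W→S, X→S, Y→M, Z→XL; Brio's induced payoffs 13, 15, 11, 6; outcome (S, X), payoffs (14, 15).
Brio gets 15 moving first and 20 moving second, so Brio prefers to move second.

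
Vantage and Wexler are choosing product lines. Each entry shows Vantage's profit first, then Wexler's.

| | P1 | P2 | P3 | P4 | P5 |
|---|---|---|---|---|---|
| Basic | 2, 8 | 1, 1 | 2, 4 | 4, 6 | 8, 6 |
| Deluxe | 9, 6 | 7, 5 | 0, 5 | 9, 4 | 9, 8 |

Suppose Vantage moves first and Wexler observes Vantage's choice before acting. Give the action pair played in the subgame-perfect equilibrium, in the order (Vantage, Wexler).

(Deluxe, P5)

Work backward from Wexler's decision.
- Basic: BR = P1, leader payoff 2.
- Deluxe: BR = P5, leader payoff 9.
Among 2, 9, the best is 9 at Deluxe. Subgame-perfect outcome: (Deluxe, P5) with payoffs (9, 8).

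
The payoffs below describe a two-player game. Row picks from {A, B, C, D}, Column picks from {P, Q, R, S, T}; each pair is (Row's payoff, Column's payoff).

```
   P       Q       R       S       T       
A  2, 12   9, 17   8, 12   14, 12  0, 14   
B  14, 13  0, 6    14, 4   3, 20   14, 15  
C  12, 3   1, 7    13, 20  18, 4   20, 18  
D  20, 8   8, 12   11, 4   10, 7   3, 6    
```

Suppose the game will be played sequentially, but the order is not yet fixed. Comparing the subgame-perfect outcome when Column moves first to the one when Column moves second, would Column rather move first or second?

second

If Row leads: Column's best replies are A→Q, B→S, C→R, D→Q; Row's induced payoffs 9, 3, 13, 8; outcome (C, R), payoffs (13, 20).
If Column leads: Row's best replies are P→D, Q→A, R→B, S→C, T→C; Column's induced payoffs 8, 17, 4, 4, 18; outcome (C, T), payoffs (20, 18).
Column gets 18 moving first and 20 moving second, so Column prefers to move second.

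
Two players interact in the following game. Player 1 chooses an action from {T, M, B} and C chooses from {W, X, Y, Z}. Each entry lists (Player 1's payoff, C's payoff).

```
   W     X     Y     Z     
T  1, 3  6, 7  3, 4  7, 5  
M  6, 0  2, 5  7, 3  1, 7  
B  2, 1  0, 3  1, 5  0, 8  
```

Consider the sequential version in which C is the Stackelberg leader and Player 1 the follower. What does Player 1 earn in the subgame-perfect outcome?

6

Work backward from Player 1's decision.
- W → Player 1 plays M (best of 1, 6, 2); C gets 0.
- X → Player 1 plays T (best of 6, 2, 0); C gets 7.
- Y → Player 1 plays M (best of 3, 7, 1); C gets 3.
- Z → Player 1 plays T (best of 7, 1, 0); C gets 5.
Among 0, 7, 3, 5, the best is 7 at X. Subgame-perfect outcome: (T, X) with payoffs (6, 7).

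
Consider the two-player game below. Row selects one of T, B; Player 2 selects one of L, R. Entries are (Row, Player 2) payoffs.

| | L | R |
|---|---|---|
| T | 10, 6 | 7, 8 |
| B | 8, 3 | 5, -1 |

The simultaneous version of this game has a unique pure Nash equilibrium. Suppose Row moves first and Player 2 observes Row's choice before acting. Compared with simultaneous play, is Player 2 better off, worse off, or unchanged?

worse off

Player 2 best-responds to each possible Row move:
- T: Player 2 compares 6, 8 and picks R; Row would get 7.
- B: Player 2 compares 3, -1 and picks L; Row would get 8.
Maximizing over 7, 8, Row chooses B. Subgame-perfect outcome: (B, L) with payoffs (8, 3).
For the simultaneous game, intersect best replies.
Row's best replies: L→T; R→T.
Player 2's best replies: T→R; B→L.
Only (T, R) has each player best-responding; Nash payoffs (7, 8).
Player 2 earns 3 sequentially versus 8 at the Nash outcome: worse off.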